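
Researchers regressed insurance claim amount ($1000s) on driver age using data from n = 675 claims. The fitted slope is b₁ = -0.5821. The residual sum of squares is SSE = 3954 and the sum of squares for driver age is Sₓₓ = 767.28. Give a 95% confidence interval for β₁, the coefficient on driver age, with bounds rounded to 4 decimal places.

(-0.7539, -0.4103)

MSE = SSE/(n − 2) = 3954/673 = 5.87519.
SE(b₁) = √(MSE/Sₓₓ) = √(5.87519/767.28) = 0.0875052.
df = n − 2 = 673.
t* = t_{0.025, 673} = 1.963495.
Margin = t* × SE = 1.963495 × 0.0875052 = 0.171816.
CI: -0.5821 ± 0.171816 → (-0.7539, -0.4103).
With 95% confidence, each one-unit increase in driver age is associated with a change of between -0.7539 and -0.4103 $1000s in insurance claim amount.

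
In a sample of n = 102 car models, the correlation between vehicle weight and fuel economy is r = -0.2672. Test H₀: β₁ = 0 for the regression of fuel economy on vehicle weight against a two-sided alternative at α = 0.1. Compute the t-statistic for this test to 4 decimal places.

t = r·√(n − 2)/√(1 − r²) = -0.2672·√100/√0.928604 = -2.7728.
df = n − 2 = 100.
Two-sided p ≈ 0.0066, which is < 0.1, so reject H₀.
There is evidence of a linear association between vehicle weight and fuel economy.

t = -2.7728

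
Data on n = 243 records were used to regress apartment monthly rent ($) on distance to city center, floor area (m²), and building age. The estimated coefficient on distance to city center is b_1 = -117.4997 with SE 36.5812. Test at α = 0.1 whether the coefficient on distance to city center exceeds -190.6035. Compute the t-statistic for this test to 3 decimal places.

t = 1.998

H₀: β₁ = -190.6035 vs H₁: β₁ > -190.6035.
t = (b_1 − β₁⁰)/SE = (-117.4997 − (-190.6035)) / 36.5812 = 1.998.
df = n − k − 1 = 243 − 3 − 1 = 239.
One-sided p ≈ 0.0234, which is < 0.1, so reject H₀.
There is evidence that the true slope on distance to city center exceeds -190.6035 $ per unit, holding the other predictors fixed.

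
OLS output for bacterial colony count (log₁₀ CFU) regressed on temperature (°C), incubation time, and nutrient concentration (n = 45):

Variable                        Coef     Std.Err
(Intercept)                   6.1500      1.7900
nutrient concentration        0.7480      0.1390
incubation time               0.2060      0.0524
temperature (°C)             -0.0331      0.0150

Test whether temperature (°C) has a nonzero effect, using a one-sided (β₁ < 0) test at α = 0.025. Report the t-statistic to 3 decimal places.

Read off: b = -0.0331, SE = 0.0150 for temperature (°C).
H₀: β₁ = 0 vs H₁: β₁ < 0.
t = -0.0331 / 0.0150 = -2.207.
df = n − k − 1 = 45 − 3 − 1 = 41.
One-sided p ≈ 0.0165, which is < 0.025, so reject H₀.
There is evidence that the true slope on temperature (°C) is negative, holding the other predictors fixed.

t = -2.207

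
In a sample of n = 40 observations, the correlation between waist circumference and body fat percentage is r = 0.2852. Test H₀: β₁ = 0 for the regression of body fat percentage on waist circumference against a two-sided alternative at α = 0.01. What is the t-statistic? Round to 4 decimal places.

t = r·√(n − 2)/√(1 − r²) = 0.2852·√38/√0.918661 = 1.8343.
df = n − 2 = 38.
Two-sided p ≈ 0.0745, which is ≥ 0.01, so fail to reject H₀.
The data do not give significant evidence of a linear association between waist circumference and body fat percentage.

t = 1.8343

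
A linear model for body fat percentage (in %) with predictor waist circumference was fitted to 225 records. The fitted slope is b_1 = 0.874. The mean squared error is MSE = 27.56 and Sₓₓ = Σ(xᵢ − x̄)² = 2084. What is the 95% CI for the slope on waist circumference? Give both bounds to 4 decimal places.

(0.6474, 1.1006)

SE(b_1) = √(MSE/Sₓₓ) = √(27.56/2084) = 0.114998.
df = n − 2 = 223.
t* = t_{0.025, 223} = 1.970659.
Margin = t* × SE = 1.970659 × 0.114998 = 0.226622.
CI: 0.874 ± 0.226622 → (0.6474, 1.1006).
With 95% confidence, each one-unit increase in waist circumference is associated with a change of between 0.6474 and 1.1006 % in body fat percentage.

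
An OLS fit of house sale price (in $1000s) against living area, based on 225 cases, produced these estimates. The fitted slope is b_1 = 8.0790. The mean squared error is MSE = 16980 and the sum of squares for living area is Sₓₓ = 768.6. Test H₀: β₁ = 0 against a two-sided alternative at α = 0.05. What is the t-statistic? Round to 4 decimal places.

t = 1.7189

SE(b_1) = √(MSE/Sₓₓ) = √(16980/768.6) = 4.70023.
t = 8.0790 / 4.70023 = 1.7189.
df = n − 2 = 223.
Two-sided p ≈ 0.0870, which is ≥ 0.05, so fail to reject H₀.
The data do not give significant evidence of an association between living area and house sale price.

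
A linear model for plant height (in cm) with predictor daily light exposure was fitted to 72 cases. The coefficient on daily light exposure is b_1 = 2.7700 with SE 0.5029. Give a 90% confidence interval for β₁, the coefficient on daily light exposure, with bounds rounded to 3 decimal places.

(1.932, 3.608)

df = n − 2 = 72 − 2 = 70.
t* = t_{0.05, 70} = 1.666914.
Margin = t* × SE = 1.666914 × 0.5029 = 0.83829.
CI: 2.7700 ± 0.83829 → (1.932, 3.608).
With 90% confidence, each one-unit increase in daily light exposure is associated with a change of between 1.932 and 3.608 cm in plant height.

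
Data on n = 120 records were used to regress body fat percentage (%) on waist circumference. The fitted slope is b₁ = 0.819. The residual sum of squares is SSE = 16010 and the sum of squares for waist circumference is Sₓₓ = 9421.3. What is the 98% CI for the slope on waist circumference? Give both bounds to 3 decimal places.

(0.536, 1.102)

MSE = SSE/(n − 2) = 16010/118 = 135.678.
SE(b₁) = √(MSE/Sₓₓ) = √(135.678/9421.3) = 0.120005.
df = n − 2 = 118.
t* = t_{0.01, 118} = 2.358365.
Margin = t* × SE = 2.358365 × 0.120005 = 0.28302.
CI: 0.819 ± 0.28302 → (0.536, 1.102).
With 98% confidence, each one-unit increase in waist circumference is associated with a change of between 0.536 and 1.102 % in body fat percentage.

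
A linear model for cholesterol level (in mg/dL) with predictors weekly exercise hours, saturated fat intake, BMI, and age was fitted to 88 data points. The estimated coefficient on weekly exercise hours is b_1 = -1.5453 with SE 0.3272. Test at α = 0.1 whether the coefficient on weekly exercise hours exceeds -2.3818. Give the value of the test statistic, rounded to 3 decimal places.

t = 2.557

H₀: β₁ = -2.3818 vs H₁: β₁ > -2.3818.
t = (b_1 − β₁⁰)/SE = (-1.5453 − (-2.3818)) / 0.3272 = 2.557.
df = n − k − 1 = 88 − 4 − 1 = 83.
One-sided p ≈ 0.0062, which is < 0.1, so reject H₀.
There is evidence that the true slope on weekly exercise hours exceeds -2.3818 mg/dL per unit, holding the other predictors fixed.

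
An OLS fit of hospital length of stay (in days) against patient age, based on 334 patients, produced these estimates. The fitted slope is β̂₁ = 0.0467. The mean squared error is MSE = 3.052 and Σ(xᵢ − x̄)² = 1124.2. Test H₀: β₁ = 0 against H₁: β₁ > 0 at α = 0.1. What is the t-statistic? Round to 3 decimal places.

t = 0.896

SE(β̂₁) = √(MSE/Sₓₓ) = √(3.052/1124.2) = 0.0521039.
t = 0.0467 / 0.0521039 = 0.896.
df = n − 2 = 332.
One-sided p ≈ 0.1854, which is ≥ 0.1, so fail to reject H₀.
The data do not give significant evidence that the true slope on patient age is positive.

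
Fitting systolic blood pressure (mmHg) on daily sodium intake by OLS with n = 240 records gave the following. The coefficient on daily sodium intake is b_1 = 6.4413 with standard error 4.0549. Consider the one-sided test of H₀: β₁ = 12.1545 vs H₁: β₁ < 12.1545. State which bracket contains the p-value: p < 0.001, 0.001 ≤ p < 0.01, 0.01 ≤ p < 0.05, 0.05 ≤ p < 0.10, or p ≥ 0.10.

t = (6.4413 − 12.1545) / 4.0549 = -1.409.
df = n − 2 = 240 − 2 = 238.
One-sided p = P(T_{238} < t) ≈ 0.0801.
So 0.05 ≤ p < 0.10.

0.05 ≤ p < 0.10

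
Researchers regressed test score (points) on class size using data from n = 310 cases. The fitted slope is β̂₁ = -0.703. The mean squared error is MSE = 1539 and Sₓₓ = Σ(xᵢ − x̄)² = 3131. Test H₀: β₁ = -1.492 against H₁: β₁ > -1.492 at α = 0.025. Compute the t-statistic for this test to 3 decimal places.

t = 1.125

SE(β̂₁) = √(MSE/Sₓₓ) = √(1539/3131) = 0.701096.
t = (-0.703 − (-1.492)) / 0.701096 = 1.125.
df = n − 2 = 308.
One-sided p ≈ 0.1307, which is ≥ 0.025, so fail to reject H₀.
The data do not give significant evidence that the true slope on class size exceeds -1.492 points per unit.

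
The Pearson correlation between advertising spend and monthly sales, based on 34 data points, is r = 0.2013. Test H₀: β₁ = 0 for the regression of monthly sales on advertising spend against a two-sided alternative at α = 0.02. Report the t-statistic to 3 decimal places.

t = 1.163

t = r·√(n − 2)/√(1 − r²) = 0.2013·√32/√0.959478 = 1.163.
df = n − 2 = 32.
Two-sided p ≈ 0.2536, which is ≥ 0.02, so fail to reject H₀.
The data do not give significant evidence of a linear association between advertising spend and monthly sales.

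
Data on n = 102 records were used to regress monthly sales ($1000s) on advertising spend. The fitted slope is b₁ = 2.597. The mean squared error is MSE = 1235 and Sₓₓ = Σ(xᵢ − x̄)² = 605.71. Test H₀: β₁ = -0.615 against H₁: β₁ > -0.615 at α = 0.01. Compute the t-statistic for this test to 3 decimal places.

t = 2.249

SE(b₁) = √(MSE/Sₓₓ) = √(1235/605.71) = 1.42791.
t = (2.597 − (-0.615)) / 1.42791 = 2.249.
df = n − 2 = 100.
One-sided p ≈ 0.0133, which is ≥ 0.01, so fail to reject H₀.
The data do not give significant evidence that the true slope on advertising spend exceeds -0.615 $1000s per unit.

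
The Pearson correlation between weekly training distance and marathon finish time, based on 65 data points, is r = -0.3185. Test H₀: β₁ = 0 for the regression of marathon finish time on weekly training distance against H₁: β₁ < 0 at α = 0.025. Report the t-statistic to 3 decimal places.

t = -2.667

t = r·√(n − 2)/√(1 − r²) = -0.3185·√63/√0.898558 = -2.667.
df = n − 2 = 63.
One-sided p ≈ 0.0049, which is < 0.025, so reject H₀.
There is evidence of a linear association between weekly training distance and marathon finish time.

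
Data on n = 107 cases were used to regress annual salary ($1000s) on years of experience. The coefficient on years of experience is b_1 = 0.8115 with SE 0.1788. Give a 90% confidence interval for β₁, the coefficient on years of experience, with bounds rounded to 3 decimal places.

(0.515, 1.108)

df = n − 2 = 107 − 2 = 105.
t* = t_{0.05, 105} = 1.659495.
Margin = t* × SE = 1.659495 × 0.1788 = 0.29672.
CI: 0.8115 ± 0.29672 → (0.515, 1.108).
With 90% confidence, each one-unit increase in years of experience is associated with a change of between 0.515 and 1.108 $1000s in annual salary.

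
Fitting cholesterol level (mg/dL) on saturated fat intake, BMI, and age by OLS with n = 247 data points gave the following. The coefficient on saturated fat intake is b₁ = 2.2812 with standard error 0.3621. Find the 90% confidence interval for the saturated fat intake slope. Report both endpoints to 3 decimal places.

df = n − k − 1 = 247 − 3 − 1 = 243.
t* = t_{0.05, 243} = 1.651148.
Margin = t* × SE = 1.651148 × 0.3621 = 0.59788.
CI: 2.2812 ± 0.59788 → (1.683, 2.879).
With 90% confidence, each one-unit increase in saturated fat intake is associated with a change of between 1.683 and 2.879 mg/dL in cholesterol level, holding the other predictors fixed.

(1.683, 2.879)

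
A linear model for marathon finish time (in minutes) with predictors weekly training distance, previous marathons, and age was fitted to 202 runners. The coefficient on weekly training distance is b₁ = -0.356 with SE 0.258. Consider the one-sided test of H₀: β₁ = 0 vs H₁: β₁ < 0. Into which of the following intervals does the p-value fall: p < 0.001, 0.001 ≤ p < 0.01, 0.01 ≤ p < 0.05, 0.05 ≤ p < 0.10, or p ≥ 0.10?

t = -0.356 / 0.258 = -1.380.
df = n − k − 1 = 202 − 3 − 1 = 198.
One-sided p = P(T_{198} < t) ≈ 0.0846.
So 0.05 ≤ p < 0.10.

0.05 ≤ p < 0.10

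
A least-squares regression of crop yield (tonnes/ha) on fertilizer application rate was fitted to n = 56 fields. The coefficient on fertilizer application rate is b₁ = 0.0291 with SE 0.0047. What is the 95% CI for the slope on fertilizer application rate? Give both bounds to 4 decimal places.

(0.0197, 0.0385)

df = n − 2 = 56 − 2 = 54.
t* = t_{0.025, 54} = 2.004879.
Margin = t* × SE = 2.004879 × 0.0047 = 0.009423.
CI: 0.0291 ± 0.009423 → (0.0197, 0.0385).
With 95% confidence, each one-unit increase in fertilizer application rate is associated with a change of between 0.0197 and 0.0385 tonnes/ha in crop yield.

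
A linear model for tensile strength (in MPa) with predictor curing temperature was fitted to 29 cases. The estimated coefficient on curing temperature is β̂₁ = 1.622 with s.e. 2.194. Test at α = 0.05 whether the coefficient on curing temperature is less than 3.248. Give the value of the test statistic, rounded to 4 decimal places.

t = -0.7411

H₀: β₁ = 3.248 vs H₁: β₁ < 3.248.
t = (β̂₁ − β₁⁰)/SE = (1.622 − 3.248) / 2.194 = -0.7411.
df = n − 2 = 29 − 2 = 27.
One-sided p ≈ 0.2325, which is ≥ 0.05, so fail to reject H₀.
The data do not give significant evidence that the true slope on curing temperature is below 3.248 MPa per unit.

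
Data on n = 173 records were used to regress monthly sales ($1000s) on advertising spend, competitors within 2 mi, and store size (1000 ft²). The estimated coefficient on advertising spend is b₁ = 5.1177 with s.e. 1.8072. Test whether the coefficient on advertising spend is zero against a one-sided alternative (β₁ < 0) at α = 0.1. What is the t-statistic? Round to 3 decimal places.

H₀: β₁ = 0 vs H₁: β₁ < 0.
t = (b₁ − β₁⁰)/SE = 5.1177 / 1.8072 = 2.832.
df = n − k − 1 = 173 − 3 − 1 = 169.
One-sided p ≈ 0.9974, which is ≥ 0.1, so fail to reject H₀.
The data do not give significant evidence that the true slope on advertising spend is negative, holding the other predictors fixed.

t = 2.832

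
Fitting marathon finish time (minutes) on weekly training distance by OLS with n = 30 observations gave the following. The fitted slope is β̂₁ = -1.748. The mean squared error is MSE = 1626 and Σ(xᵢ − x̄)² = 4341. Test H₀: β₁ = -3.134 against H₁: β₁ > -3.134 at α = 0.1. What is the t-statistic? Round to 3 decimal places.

t = 2.265

SE(β̂₁) = √(MSE/Sₓₓ) = √(1626/4341) = 0.61202.
t = (-1.748 − (-3.134)) / 0.61202 = 2.265.
df = n − 2 = 28.
One-sided p ≈ 0.0157, which is < 0.1, so reject H₀.
There is evidence that the true slope on weekly training distance exceeds -3.134 minutes per unit.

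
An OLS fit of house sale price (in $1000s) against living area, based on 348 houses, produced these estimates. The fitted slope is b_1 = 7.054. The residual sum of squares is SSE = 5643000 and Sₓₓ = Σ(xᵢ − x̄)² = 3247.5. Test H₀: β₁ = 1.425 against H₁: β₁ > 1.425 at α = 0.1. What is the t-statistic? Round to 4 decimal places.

MSE = SSE/(n − 2) = 5643000/346 = 16309.2.
SE(b_1) = √(MSE/Sₓₓ) = √(16309.2/3247.5) = 2.241.
t = (7.054 − 1.425) / 2.241 = 2.5118.
df = n − 2 = 346.
One-sided p ≈ 0.0062, which is < 0.1, so reject H₀.
There is evidence that the true slope on living area exceeds 1.425 $1000s per unit.

t = 2.5118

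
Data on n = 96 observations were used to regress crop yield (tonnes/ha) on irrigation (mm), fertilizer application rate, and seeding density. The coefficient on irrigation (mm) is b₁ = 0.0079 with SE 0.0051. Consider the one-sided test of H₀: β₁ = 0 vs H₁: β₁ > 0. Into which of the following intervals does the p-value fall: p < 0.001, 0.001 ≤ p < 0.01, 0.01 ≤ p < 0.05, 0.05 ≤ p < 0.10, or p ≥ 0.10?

t = 0.0079 / 0.0051 = 1.549.
df = n − k − 1 = 96 − 3 − 1 = 92.
One-sided p = P(T_{92} > t) ≈ 0.0624.
So 0.05 ≤ p < 0.10.

0.05 ≤ p < 0.10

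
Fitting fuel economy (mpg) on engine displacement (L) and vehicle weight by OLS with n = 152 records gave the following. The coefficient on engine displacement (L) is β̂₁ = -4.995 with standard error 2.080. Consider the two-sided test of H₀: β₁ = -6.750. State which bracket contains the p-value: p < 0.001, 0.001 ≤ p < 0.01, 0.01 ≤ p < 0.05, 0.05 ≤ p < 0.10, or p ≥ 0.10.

p ≥ 0.10

t = (-4.995 − (-6.750)) / 2.080 = 0.844.
df = n − k − 1 = 152 − 2 − 1 = 149.
Two-sided p = 2·P(T_{149} > |t|) ≈ 0.4002.
So p ≥ 0.10.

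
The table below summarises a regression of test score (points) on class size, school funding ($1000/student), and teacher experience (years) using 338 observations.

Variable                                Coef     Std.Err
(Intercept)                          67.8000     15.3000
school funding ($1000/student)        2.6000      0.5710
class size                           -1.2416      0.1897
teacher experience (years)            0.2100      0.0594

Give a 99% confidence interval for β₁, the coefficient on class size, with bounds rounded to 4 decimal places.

Read off: b = -1.2416, SE = 0.1897 for class size.
df = n − k − 1 = 338 − 3 − 1 = 334.
t* = t_{0.005, 334} = 2.590629.
Margin = t* × SE = 2.590629 × 0.1897 = 0.491442.
CI: -1.2416 ± 0.491442 → (-1.7330, -0.7502).

(-1.7330, -0.7502)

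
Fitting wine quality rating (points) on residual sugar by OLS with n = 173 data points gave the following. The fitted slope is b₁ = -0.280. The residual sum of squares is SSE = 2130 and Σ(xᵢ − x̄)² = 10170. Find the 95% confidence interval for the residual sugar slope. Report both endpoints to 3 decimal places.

(-0.349, -0.211)

MSE = SSE/(n − 2) = 2130/171 = 12.4561.
SE(b₁) = √(MSE/Sₓₓ) = √(12.4561/10170) = 0.034997.
df = n − 2 = 171.
t* = t_{0.025, 171} = 1.973934.
Margin = t* × SE = 1.973934 × 0.034997 = 0.06908.
CI: -0.280 ± 0.06908 → (-0.349, -0.211).
With 95% confidence, each one-unit increase in residual sugar is associated with a change of between -0.349 and -0.211 points in wine quality rating.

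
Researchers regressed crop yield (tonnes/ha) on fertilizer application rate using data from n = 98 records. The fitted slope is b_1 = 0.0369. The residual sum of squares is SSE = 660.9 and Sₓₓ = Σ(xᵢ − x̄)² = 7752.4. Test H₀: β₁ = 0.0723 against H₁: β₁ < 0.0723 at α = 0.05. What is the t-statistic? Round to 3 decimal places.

t = -1.188

MSE = SSE/(n − 2) = 660.9/96 = 6.88437.
SE(b_1) = √(MSE/Sₓₓ) = √(6.88437/7752.4) = 0.0297999.
t = (0.0369 − 0.0723) / 0.0297999 = -1.188.
df = n − 2 = 96.
One-sided p ≈ 0.1189, which is ≥ 0.05, so fail to reject H₀.
The data do not give significant evidence that the true slope on fertilizer application rate is below 0.0723 tonnes/ha per unit.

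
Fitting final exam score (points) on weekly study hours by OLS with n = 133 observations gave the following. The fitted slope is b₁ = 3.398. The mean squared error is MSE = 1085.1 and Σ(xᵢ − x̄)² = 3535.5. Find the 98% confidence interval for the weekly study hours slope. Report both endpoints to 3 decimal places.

SE(b₁) = √(MSE/Sₓₓ) = √(1085.1/3535.5) = 0.554.
df = n − 2 = 131.
t* = t_{0.01, 131} = 2.35515.
Margin = t* × SE = 2.35515 × 0.554 = 1.30475.
CI: 3.398 ± 1.30475 → (2.093, 4.703).
With 98% confidence, each one-unit increase in weekly study hours is associated with a change of between 2.093 and 4.703 points in final exam score.

(2.093, 4.703)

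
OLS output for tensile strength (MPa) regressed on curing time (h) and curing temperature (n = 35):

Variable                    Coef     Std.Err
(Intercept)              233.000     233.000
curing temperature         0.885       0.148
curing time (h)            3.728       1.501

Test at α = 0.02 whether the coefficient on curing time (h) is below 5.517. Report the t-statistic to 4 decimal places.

Read off: b = 3.728, SE = 1.501 for curing time (h).
H₀: β₁ = 5.517 vs H₁: β₁ < 5.517.
t = (3.728 − 5.517) / 1.501 = -1.1919.
df = n − k − 1 = 35 − 2 − 1 = 32.
One-sided p ≈ 0.1210, which is ≥ 0.02, so fail to reject H₀.
The data do not give significant evidence that the true slope on curing time (h) is below 5.517 MPa per unit, holding the other predictors fixed.

t = -1.1919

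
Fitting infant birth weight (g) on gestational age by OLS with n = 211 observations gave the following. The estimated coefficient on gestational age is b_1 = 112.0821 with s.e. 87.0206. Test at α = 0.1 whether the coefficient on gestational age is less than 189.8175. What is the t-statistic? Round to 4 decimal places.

t = -0.8933

H₀: β₁ = 189.8175 vs H₁: β₁ < 189.8175.
t = (b_1 − β₁⁰)/SE = (112.0821 − 189.8175) / 87.0206 = -0.8933.
df = n − 2 = 211 − 2 = 209.
One-sided p ≈ 0.1864, which is ≥ 0.1, so fail to reject H₀.
The data do not give significant evidence that the true slope on gestational age is below 189.8175 g per unit.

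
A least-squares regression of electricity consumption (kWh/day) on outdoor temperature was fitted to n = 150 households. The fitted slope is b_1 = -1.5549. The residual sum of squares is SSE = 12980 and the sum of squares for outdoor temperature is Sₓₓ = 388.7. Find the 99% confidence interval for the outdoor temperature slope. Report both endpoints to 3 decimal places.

MSE = SSE/(n − 2) = 12980/148 = 87.7027.
SE(b_1) = √(MSE/Sₓₓ) = √(87.7027/388.7) = 0.475006.
df = n − 2 = 148.
t* = t_{0.005, 148} = 2.609456.
Margin = t* × SE = 2.609456 × 0.475006 = 1.23951.
CI: -1.5549 ± 1.23951 → (-2.794, -0.315).
With 99% confidence, each one-unit increase in outdoor temperature is associated with a change of between -2.794 and -0.315 kWh/day in electricity consumption.

(-2.794, -0.315)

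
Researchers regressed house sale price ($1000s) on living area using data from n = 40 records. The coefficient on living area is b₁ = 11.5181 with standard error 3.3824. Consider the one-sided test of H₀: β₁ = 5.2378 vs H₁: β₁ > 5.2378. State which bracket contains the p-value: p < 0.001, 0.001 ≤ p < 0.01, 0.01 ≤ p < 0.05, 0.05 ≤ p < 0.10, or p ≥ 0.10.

t = (11.5181 − 5.2378) / 3.3824 = 1.857.
df = n − 2 = 40 − 2 = 38.
One-sided p = P(T_{38} > t) ≈ 0.0356.
So 0.01 ≤ p < 0.05.

0.01 ≤ p < 0.05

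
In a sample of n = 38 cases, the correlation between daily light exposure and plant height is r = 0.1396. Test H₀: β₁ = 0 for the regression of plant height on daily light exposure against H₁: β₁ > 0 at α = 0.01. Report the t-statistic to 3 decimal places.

t = r·√(n − 2)/√(1 − r²) = 0.1396·√36/√0.980512 = 0.846.
df = n − 2 = 36.
One-sided p ≈ 0.2016, which is ≥ 0.01, so fail to reject H₀.
The data do not give significant evidence of a linear association between daily light exposure and plant height.

t = 0.846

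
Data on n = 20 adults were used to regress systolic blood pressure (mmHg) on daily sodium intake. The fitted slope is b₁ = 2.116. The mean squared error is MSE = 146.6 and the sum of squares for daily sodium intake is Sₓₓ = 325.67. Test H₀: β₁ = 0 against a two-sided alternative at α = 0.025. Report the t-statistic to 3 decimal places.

SE(b₁) = √(MSE/Sₓₓ) = √(146.6/325.67) = 0.670931.
t = 2.116 / 0.670931 = 3.154.
df = n − 2 = 18.
Two-sided p ≈ 0.0055, which is < 0.025, so reject H₀.
There is evidence that daily sodium intake is associated with systolic blood pressure.

t = 3.154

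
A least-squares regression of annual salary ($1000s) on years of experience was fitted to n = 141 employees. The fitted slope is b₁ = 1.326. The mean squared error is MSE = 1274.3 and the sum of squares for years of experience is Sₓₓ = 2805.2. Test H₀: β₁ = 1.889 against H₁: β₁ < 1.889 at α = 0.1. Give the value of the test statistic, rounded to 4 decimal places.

SE(b₁) = √(MSE/Sₓₓ) = √(1274.3/2805.2) = 0.673991.
t = (1.326 − 1.889) / 0.673991 = -0.8353.
df = n − 2 = 139.
One-sided p ≈ 0.2025, which is ≥ 0.1, so fail to reject H₀.
The data do not give significant evidence that the true slope on years of experience is below 1.889 $1000s per unit.

t = -0.8353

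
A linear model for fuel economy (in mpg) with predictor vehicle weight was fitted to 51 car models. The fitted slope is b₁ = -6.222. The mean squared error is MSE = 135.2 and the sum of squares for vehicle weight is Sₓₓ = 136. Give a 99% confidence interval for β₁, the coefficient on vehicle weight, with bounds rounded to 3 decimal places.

SE(b₁) = √(MSE/Sₓₓ) = √(135.2/136) = 0.997054.
df = n − 2 = 49.
t* = t_{0.005, 49} = 2.679952.
Margin = t* × SE = 2.679952 × 0.997054 = 2.67206.
CI: -6.222 ± 2.67206 → (-8.894, -3.550).
With 99% confidence, each one-unit increase in vehicle weight is associated with a change of between -8.894 and -3.550 mpg in fuel economy.

(-8.894, -3.550)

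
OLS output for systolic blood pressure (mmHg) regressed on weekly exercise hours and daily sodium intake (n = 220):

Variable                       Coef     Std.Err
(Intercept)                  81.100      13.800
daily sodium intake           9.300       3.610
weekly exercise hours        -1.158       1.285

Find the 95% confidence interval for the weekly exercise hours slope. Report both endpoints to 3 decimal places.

(-3.691, 1.375)

Read off: b = -1.158, SE = 1.285 for weekly exercise hours.
df = n − k − 1 = 220 − 2 − 1 = 217.
t* = t_{0.025, 217} = 1.970956.
Margin = t* × SE = 1.970956 × 1.285 = 2.53268.
CI: -1.158 ± 2.53268 → (-3.691, 1.375).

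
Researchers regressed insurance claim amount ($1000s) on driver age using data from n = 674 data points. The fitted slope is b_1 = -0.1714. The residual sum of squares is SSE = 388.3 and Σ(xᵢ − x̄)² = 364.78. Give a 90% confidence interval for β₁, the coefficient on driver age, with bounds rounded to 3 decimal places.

(-0.237, -0.106)

MSE = SSE/(n − 2) = 388.3/672 = 0.577827.
SE(b_1) = √(MSE/Sₓₓ) = √(0.577827/364.78) = 0.0398.
df = n − 2 = 672.
t* = t_{0.05, 672} = 1.647124.
Margin = t* × SE = 1.647124 × 0.0398 = 0.06556.
CI: -0.1714 ± 0.06556 → (-0.237, -0.106).
With 90% confidence, each one-unit increase in driver age is associated with a change of between -0.237 and -0.106 $1000s in insurance claim amount.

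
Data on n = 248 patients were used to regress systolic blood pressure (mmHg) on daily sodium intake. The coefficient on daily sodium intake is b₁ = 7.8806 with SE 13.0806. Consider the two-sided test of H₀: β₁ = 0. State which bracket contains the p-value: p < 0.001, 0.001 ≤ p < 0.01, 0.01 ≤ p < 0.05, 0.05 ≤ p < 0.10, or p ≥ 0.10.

p ≥ 0.10

t = 7.8806 / 13.0806 = 0.602.
df = n − 2 = 248 − 2 = 246.
Two-sided p = 2·P(T_{246} > |t|) ≈ 0.5474.
So p ≥ 0.10.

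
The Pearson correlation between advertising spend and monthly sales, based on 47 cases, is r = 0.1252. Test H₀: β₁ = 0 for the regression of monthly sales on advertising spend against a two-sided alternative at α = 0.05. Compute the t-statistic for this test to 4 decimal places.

t = 0.8465

t = r·√(n − 2)/√(1 − r²) = 0.1252·√45/√0.984325 = 0.8465.
df = n − 2 = 45.
Two-sided p ≈ 0.4017, which is ≥ 0.05, so fail to reject H₀.
The data do not give significant evidence of a linear association between advertising spend and monthly sales.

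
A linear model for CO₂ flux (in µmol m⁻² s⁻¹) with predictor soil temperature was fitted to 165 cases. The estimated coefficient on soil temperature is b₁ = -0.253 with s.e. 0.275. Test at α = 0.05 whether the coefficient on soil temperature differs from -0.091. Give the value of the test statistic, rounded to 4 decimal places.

H₀: β₁ = -0.091 vs H₁: β₁ ≠ -0.091.
t = (b₁ − β₁⁰)/SE = (-0.253 − (-0.091)) / 0.275 = -0.5891.
df = n − 2 = 165 − 2 = 163.
Two-sided p ≈ 0.5566, which is ≥ 0.05, so fail to reject H₀.
The data are consistent with a true slope of -0.091 µmol m⁻² s⁻¹ per unit of soil temperature.

t = -0.5891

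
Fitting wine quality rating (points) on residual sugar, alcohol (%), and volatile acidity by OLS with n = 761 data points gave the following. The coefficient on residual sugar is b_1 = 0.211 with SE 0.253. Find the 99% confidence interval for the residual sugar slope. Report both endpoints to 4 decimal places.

df = n − k − 1 = 761 − 3 − 1 = 757.
t* = t_{0.005, 757} = 2.58234.
Margin = t* × SE = 2.58234 × 0.253 = 0.653332.
CI: 0.211 ± 0.653332 → (-0.4423, 0.8643).
With 99% confidence, each one-unit increase in residual sugar is associated with a change of between -0.4423 and 0.8643 points in wine quality rating, holding the other predictors fixed.

(-0.4423, 0.8643)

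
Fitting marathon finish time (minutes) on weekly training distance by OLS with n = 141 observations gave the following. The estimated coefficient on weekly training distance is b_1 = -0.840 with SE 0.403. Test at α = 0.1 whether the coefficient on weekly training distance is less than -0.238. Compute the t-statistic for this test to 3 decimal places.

t = -1.494

H₀: β₁ = -0.238 vs H₁: β₁ < -0.238.
t = (b_1 − β₁⁰)/SE = (-0.840 − (-0.238)) / 0.403 = -1.494.
df = n − 2 = 141 − 2 = 139.
One-sided p ≈ 0.0687, which is < 0.1, so reject H₀.
There is evidence that the true slope on weekly training distance is below -0.238 minutes per unit.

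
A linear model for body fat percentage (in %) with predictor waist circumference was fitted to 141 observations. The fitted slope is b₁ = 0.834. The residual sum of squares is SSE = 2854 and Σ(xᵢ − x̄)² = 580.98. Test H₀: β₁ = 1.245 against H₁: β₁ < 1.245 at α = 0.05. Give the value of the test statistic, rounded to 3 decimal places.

MSE = SSE/(n − 2) = 2854/139 = 20.5324.
SE(b₁) = √(MSE/Sₓₓ) = √(20.5324/580.98) = 0.187992.
t = (0.834 − 1.245) / 0.187992 = -2.186.
df = n − 2 = 139.
One-sided p ≈ 0.0152, which is < 0.05, so reject H₀.
There is evidence that the true slope on waist circumference is below 1.245 % per unit.

t = -2.186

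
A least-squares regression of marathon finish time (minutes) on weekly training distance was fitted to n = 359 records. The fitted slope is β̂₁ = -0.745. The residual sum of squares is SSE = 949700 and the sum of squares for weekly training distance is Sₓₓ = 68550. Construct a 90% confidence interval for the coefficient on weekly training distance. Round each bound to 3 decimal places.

MSE = SSE/(n − 2) = 949700/357 = 2660.22.
SE(β̂₁) = √(MSE/Sₓₓ) = √(2660.22/68550) = 0.196995.
df = n − 2 = 357.
t* = t_{0.05, 357} = 1.649133.
Margin = t* × SE = 1.649133 × 0.196995 = 0.32487.
CI: -0.745 ± 0.32487 → (-1.070, -0.420).
With 90% confidence, each one-unit increase in weekly training distance is associated with a change of between -1.070 and -0.420 minutes in marathon finish time.

(-1.070, -0.420)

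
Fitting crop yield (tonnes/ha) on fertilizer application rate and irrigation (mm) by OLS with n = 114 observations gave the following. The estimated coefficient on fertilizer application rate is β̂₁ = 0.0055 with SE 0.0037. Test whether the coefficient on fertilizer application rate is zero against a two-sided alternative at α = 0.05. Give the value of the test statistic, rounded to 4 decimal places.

t = 1.4865

H₀: β₁ = 0 vs H₁: β₁ ≠ 0.
t = (β̂₁ − β₁⁰)/SE = 0.0055 / 0.0037 = 1.4865.
df = n − k − 1 = 114 − 2 − 1 = 111.
Two-sided p ≈ 0.1400, which is ≥ 0.05, so fail to reject H₀.
The data do not give significant evidence of an association between fertilizer application rate and crop yield, after adjusting for the other predictors.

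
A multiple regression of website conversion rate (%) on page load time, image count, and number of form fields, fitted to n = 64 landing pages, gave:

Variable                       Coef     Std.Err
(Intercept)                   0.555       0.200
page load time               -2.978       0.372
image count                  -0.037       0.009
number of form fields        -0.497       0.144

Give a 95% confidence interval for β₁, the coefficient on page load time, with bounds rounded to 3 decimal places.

(-3.722, -2.234)

Read off: b = -2.978, SE = 0.372 for page load time.
df = n − k − 1 = 64 − 3 − 1 = 60.
t* = t_{0.025, 60} = 2.000298.
Margin = t* × SE = 2.000298 × 0.372 = 0.74411.
CI: -2.978 ± 0.74411 → (-3.722, -2.234).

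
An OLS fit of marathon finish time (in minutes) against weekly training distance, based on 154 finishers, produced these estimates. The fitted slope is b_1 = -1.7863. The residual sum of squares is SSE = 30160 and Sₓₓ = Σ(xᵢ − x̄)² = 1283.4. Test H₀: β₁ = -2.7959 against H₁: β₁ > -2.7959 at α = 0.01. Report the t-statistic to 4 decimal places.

t = 2.5677

MSE = SSE/(n − 2) = 30160/152 = 198.421.
SE(b_1) = √(MSE/Sₓₓ) = √(198.421/1283.4) = 0.393199.
t = (-1.7863 − (-2.7959)) / 0.393199 = 2.5677.
df = n − 2 = 152.
One-sided p ≈ 0.0056, which is < 0.01, so reject H₀.
There is evidence that the true slope on weekly training distance exceeds -2.7959 minutes per unit.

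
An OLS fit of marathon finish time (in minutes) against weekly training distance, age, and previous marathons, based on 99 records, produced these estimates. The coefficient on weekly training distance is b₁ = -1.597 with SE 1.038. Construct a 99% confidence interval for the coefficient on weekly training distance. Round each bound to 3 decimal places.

df = n − k − 1 = 99 − 3 − 1 = 95.
t* = t_{0.005, 95} = 2.628576.
Margin = t* × SE = 2.628576 × 1.038 = 2.72846.
CI: -1.597 ± 2.72846 → (-4.325, 1.131).
With 99% confidence, each one-unit increase in weekly training distance is associated with a change of between -4.325 and 1.131 minutes in marathon finish time, holding the other predictors fixed.

(-4.325, 1.131)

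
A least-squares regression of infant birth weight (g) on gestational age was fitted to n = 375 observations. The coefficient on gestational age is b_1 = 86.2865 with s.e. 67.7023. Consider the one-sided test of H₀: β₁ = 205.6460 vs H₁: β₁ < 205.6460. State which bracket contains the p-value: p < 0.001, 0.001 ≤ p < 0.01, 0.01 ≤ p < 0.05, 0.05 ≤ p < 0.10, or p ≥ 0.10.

0.01 ≤ p < 0.05

t = (86.2865 − 205.6460) / 67.7023 = -1.763.
df = n − 2 = 375 − 2 = 373.
One-sided p = P(T_{373} < t) ≈ 0.0394.
So 0.01 ≤ p < 0.05.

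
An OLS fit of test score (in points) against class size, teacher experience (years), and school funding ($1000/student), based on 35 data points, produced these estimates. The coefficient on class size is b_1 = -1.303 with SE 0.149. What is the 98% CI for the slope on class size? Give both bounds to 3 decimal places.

df = n − k − 1 = 35 − 3 − 1 = 31.
t* = t_{0.01, 31} = 2.452824.
Margin = t* × SE = 2.452824 × 0.149 = 0.36547.
CI: -1.303 ± 0.36547 → (-1.668, -0.938).
With 98% confidence, each one-unit increase in class size is associated with a change of between -1.668 and -0.938 points in test score, holding the other predictors fixed.

(-1.668, -0.938)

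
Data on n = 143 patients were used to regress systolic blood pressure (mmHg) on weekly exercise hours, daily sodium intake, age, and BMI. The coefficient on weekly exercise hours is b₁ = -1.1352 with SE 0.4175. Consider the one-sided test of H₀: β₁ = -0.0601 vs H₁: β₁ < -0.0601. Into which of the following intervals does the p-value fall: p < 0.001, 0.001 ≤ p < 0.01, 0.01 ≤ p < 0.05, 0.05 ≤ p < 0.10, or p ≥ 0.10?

0.001 ≤ p < 0.01

t = (-1.1352 − (-0.0601)) / 0.4175 = -2.575.
df = n − k − 1 = 143 − 4 − 1 = 138.
One-sided p = P(T_{138} < t) ≈ 0.0055.
So 0.001 ≤ p < 0.01.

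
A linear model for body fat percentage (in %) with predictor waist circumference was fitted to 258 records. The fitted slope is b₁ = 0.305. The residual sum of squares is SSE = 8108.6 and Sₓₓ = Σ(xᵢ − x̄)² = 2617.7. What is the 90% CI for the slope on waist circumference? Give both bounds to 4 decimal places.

(0.1234, 0.4866)

MSE = SSE/(n − 2) = 8108.6/256 = 31.6742.
SE(b₁) = √(MSE/Sₓₓ) = √(31.6742/2617.7) = 0.11.
df = n − 2 = 256.
t* = t_{0.05, 256} = 1.650828.
Margin = t* × SE = 1.650828 × 0.11 = 0.181591.
CI: 0.305 ± 0.181591 → (0.1234, 0.4866).
With 90% confidence, each one-unit increase in waist circumference is associated with a change of between 0.1234 and 0.4866 % in body fat percentage.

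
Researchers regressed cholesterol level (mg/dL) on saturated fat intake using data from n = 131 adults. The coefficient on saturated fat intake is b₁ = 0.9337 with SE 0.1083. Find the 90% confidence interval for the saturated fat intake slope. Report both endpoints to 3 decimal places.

(0.754, 1.113)

df = n − 2 = 131 − 2 = 129.
t* = t_{0.05, 129} = 1.656752.
Margin = t* × SE = 1.656752 × 0.1083 = 0.17943.
CI: 0.9337 ± 0.17943 → (0.754, 1.113).
With 90% confidence, each one-unit increase in saturated fat intake is associated with a change of between 0.754 and 1.113 mg/dL in cholesterol level.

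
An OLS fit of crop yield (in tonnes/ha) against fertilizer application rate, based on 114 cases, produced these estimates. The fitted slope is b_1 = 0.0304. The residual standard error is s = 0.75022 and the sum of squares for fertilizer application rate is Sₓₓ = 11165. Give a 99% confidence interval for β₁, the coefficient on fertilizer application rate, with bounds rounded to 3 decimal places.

(0.012, 0.049)

SE(b_1) = s/√Sₓₓ = 0.75022/√11165 = 0.00710002.
df = n − 2 = 112.
t* = t_{0.005, 112} = 2.62044.
Margin = t* × SE = 2.62044 × 0.00710002 = 0.01861.
CI: 0.0304 ± 0.01861 → (0.012, 0.049).
With 99% confidence, each one-unit increase in fertilizer application rate is associated with a change of between 0.012 and 0.049 tonnes/ha in crop yield.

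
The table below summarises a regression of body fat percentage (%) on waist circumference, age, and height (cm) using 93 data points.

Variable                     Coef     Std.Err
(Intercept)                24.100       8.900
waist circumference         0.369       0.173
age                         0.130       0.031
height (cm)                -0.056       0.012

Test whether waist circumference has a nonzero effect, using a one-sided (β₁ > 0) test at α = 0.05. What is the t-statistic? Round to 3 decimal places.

Read off: b = 0.369, SE = 0.173 for waist circumference.
H₀: β₁ = 0 vs H₁: β₁ > 0.
t = 0.369 / 0.173 = 2.133.
df = n − k − 1 = 93 − 3 − 1 = 89.
One-sided p ≈ 0.0178, which is < 0.05, so reject H₀.
There is evidence that the true slope on waist circumference is positive, holding the other predictors fixed.

t = 2.133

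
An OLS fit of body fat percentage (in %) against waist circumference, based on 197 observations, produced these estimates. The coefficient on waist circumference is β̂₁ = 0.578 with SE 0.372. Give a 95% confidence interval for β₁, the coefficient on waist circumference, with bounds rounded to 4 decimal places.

(-0.1557, 1.3117)

df = n − 2 = 197 − 2 = 195.
t* = t_{0.025, 195} = 1.972204.
Margin = t* × SE = 1.972204 × 0.372 = 0.733660.
CI: 0.578 ± 0.733660 → (-0.1557, 1.3117).
With 95% confidence, each one-unit increase in waist circumference is associated with a change of between -0.1557 and 1.3117 % in body fat percentage.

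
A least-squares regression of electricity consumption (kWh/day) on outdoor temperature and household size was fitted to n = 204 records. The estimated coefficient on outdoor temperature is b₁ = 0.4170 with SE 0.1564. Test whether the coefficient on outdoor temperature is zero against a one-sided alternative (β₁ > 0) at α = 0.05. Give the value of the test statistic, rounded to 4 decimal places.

t = 2.6662

H₀: β₁ = 0 vs H₁: β₁ > 0.
t = (b₁ − β₁⁰)/SE = 0.4170 / 0.1564 = 2.6662.
df = n − k − 1 = 204 − 2 − 1 = 201.
One-sided p ≈ 0.0041, which is < 0.05, so reject H₀.
There is evidence that the true slope on outdoor temperature is positive, holding the other predictors fixed.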